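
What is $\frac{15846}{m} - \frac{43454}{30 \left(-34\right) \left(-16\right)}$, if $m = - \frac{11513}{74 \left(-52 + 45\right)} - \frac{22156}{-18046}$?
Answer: $\frac{12285123804091}{18255119520} \approx 672.97$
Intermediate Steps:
$m = \frac{2237147}{95386}$ ($m = - \frac{11513}{74 \left(-7\right)} - - \frac{11078}{9023} = - \frac{11513}{-518} + \frac{11078}{9023} = \left(-11513\right) \left(- \frac{1}{518}\right) + \frac{11078}{9023} = \frac{11513}{518} + \frac{11078}{9023} = \frac{2237147}{95386} \approx 23.454$)
$\frac{15846}{m} - \frac{43454}{30 \left(-34\right) \left(-16\right)} = \frac{15846}{\frac{2237147}{95386}} - \frac{43454}{30 \left(-34\right) \left(-16\right)} = 15846 \cdot \frac{95386}{2237147} - \frac{43454}{\left(-1020\right) \left(-16\right)} = \frac{1511486556}{2237147} - \frac{43454}{16320} = \frac{1511486556}{2237147} - \frac{21727}{8160} = \frac{12285123804091}{18255119520}$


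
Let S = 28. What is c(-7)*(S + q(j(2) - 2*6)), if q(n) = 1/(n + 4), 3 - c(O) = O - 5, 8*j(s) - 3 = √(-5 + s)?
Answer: 389190/931 - 30*I*√3/931 ≈ 418.03 - 0.055813*I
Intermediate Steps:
j(s) = 3/8 + √(-5 + s)/8
c(O) = 8 - O (c(O) = 3 - (O - 5) = 3 - (-5 + O) = 3 + (5 - O) = 8 - O)
q(n) = 1/(4 + n)
c(-7)*(S + q(j(2) - 2*6)) = (8 - 1*(-7))*(28 + 1/(4 + ((3/8 + √(-5 + 2)/8) - 2*6))) = (8 + 7)*(28 + 1/(4 + ((3/8 + √(-3)/8) - 12))) = 15*(28 + 1/(4 + ((3/8 + (I*√3)/8) - 12))) = 15*(28 + 1/(4 + ((3/8 + I*√3/8) - 12))) = 15*(28 + 1/(4 + (-93/8 + I*√3/8))) = 15*(28 + 1/(-61/8 + I*√3/8)) = 420 + 15/(-61/8 + I*√3/8)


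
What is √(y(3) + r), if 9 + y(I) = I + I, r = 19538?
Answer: √19535 ≈ 139.77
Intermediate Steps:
y(I) = -9 + 2*I (y(I) = -9 + (I + I) = -9 + 2*I)
√(y(3) + r) = √((-9 + 2*3) + 19538) = √((-9 + 6) + 19538) = √(-3 + 19538) = √19535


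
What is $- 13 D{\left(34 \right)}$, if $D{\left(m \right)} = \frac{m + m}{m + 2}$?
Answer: $- \frac{221}{9} \approx -24.556$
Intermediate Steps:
$D{\left(m \right)} = \frac{2 m}{2 + m}$
$- 13 D{\left(34 \right)} = - 13 \cdot 2 \cdot 34 \frac{1}{2 + 34} = - 13 \cdot 2 \cdot 34 \cdot \frac{1}{36} = \left(-13\right) \frac{17}{9} = - \frac{221}{9}$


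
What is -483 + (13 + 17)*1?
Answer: -453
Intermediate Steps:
-483 + (13 + 17)*1 = -483 + 30*1 = -483 + 30 = -453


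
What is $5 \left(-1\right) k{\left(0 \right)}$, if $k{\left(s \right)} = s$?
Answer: $0$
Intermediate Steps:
$5 \left(-1\right) k{\left(0 \right)} = 5 \left(-1\right) 0 = \left(-5\right) 0 = 0$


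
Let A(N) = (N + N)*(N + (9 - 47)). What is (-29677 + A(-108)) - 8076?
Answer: -6217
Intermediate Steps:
A(N) = 2*N*(-38 + N) (A(N) = (2*N)*(N - 38) = (2*N)*(-38 + N) = 2*N*(-38 + N))
(-29677 + A(-108)) - 8076 = (-29677 + 2*(-108)*(-38 - 108)) - 8076 = (-29677 + 2*(-108)*(-146)) - 8076 = (-29677 + 31536) - 8076 = 1859 - 8076 = -6217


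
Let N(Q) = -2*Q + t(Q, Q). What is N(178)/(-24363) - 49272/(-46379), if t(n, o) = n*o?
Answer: -252547576/1129931577 ≈ -0.22351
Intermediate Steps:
N(Q) = Q² - 2*Q (N(Q) = -2*Q + Q*Q = -2*Q + Q² = Q² - 2*Q)
N(178)/(-24363) - 49272/(-46379) = (178*(-2 + 178))/(-24363) - 49272/(-46379) = (178*176)*(-1/24363) - 49272*(-1/46379) = 31328*(-1/24363) + 49272/46379 = -31328/24363 + 49272/46379 = -252547576/1129931577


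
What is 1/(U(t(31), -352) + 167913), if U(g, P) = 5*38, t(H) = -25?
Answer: 1/168103 ≈ 5.9487e-6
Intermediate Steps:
U(g, P) = 190
1/(U(t(31), -352) + 167913) = 1/(190 + 167913) = 1/168103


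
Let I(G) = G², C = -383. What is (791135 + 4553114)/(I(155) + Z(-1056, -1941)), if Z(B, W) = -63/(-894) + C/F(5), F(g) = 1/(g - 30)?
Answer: 1592586202/10012821 ≈ 159.05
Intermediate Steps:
F(g) = 1/(-30 + g)
Z(B, W) = 2853371/298 (Z(B, W) = -63/(-894) - 383/(1/(-30 + 5)) = -63*(-1/894) - 383/(1/(-25)) = 21/298 - 383/(-1/25) = 21/298 - 383*(-25) = 21/298 + 9575 = 2853371/298)
(791135 + 4553114)/(I(155) + Z(-1056, -1941)) = (791135 + 4553114)/(155² + 2853371/298) = 5344249/(24025 + 2853371/298) = 5344249/(10012821/298) = 5344249*(298/10012821) = 1592586202/10012821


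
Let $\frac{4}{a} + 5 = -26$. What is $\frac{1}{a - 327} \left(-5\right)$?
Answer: $\frac{155}{10141} \approx 0.015284$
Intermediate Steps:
$a = - \frac{4}{31}$ ($a = \frac{4}{-5 - 26} = \frac{4}{-31} = 4 \left(- \frac{1}{31}\right) = - \frac{4}{31} \approx -0.12903$)
$\frac{1}{a - 327} \left(-5\right) = \frac{1}{- \frac{4}{31} - 327} \left(-5\right) = \frac{1}{- \frac{10141}{31}} \left(-5\right) = \left(- \frac{31}{10141}\right) \left(-5\right) = \frac{155}{10141}$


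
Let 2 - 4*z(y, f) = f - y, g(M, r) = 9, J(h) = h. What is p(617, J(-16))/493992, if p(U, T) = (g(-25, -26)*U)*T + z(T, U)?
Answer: -356023/1975968 ≈ -0.18018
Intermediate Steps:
z(y, f) = ½ - f/4 + y/4 (z(y, f) = ½ - (f - y)/4 = ½ + (-f/4 + y/4) = ½ - f/4 + y/4)
p(U, T) = ½ - U/4 + T/4 + 9*T*U (p(U, T) = (9*U)*T + (½ - U/4 + T/4) = 9*T*U + (½ - U/4 + T/4) = ½ - U/4 + T/4 + 9*T*U)
p(617, J(-16))/493992 = (½ - ¼*617 + (¼)*(-16) + 9*(-16)*617)/493992 = (½ - 617/4 - 4 - 88848)*(1/493992) = -356023/4*1/493992 = -356023/1975968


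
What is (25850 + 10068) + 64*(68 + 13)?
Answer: 41102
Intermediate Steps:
(25850 + 10068) + 64*(68 + 13) = 35918 + 64*81 = 35918 + 5184 = 41102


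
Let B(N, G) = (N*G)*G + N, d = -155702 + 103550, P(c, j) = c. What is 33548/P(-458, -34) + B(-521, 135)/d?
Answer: 649864093/5971404 ≈ 108.83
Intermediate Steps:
d = -52152
B(N, G) = N + N*G² (B(N, G) = (G*N)*G + N = N*G² + N = N + N*G²)
33548/P(-458, -34) + B(-521, 135)/d = 33548/(-458) - 521*(1 + 135²)/(-52152) = 33548*(-1/458) - 521*(1 + 18225)*(-1/52152) = -16774/229 - 521*18226*(-1/52152) = -16774/229 - 9495746*(-1/52152) = -16774/229 + 4747873/26076 = 649864093/5971404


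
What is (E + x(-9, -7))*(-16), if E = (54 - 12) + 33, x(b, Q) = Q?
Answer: -1088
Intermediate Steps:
E = 75 (E = 42 + 33 = 75)
(E + x(-9, -7))*(-16) = (75 - 7)*(-16) = 68*(-16) = -1088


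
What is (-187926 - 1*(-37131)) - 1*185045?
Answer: -335840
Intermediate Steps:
(-187926 - 1*(-37131)) - 1*185045 = (-187926 + 37131) - 185045 = -150795 - 185045 = -335840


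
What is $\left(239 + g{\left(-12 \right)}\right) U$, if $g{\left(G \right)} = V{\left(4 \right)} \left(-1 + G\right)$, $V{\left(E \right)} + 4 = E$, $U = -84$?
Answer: $-20076$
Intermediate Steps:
$V{\left(E \right)} = -4 + E$
$g{\left(G \right)} = 0$ ($g{\left(G \right)} = \left(-4 + 4\right) \left(-1 + G\right) = 0 \left(-1 + G\right) = 0$)
$\left(239 + g{\left(-12 \right)}\right) U = \left(239 + 0\right) \left(-84\right) = 239 \left(-84\right) = -20076$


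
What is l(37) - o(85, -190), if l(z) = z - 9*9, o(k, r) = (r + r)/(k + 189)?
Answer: -5838/137 ≈ -42.613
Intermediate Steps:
o(k, r) = 2*r/(189 + k) (o(k, r) = (2*r)/(189 + k) = 2*r/(189 + k))
l(z) = -81 + z (l(z) = z - 81 = -81 + z)
l(37) - o(85, -190) = (-81 + 37) - 2*(-190)/(189 + 85) = -44 - 2*(-190)/274 = -44 - 1*(-190/137) = -44 + 190/137 = -5838/137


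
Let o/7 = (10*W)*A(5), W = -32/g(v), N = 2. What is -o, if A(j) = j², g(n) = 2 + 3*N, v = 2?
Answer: 7000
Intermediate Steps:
g(n) = 8 (g(n) = 2 + 3*2 = 2 + 6 = 8)
W = -4 (W = -32/8 = -32*⅛ = -4)
o = -7000 (o = 7*((10*(-4))*5²) = 7*(-40*25) = 7*(-1000) = -7000)
-o = -1*(-7000) = 7000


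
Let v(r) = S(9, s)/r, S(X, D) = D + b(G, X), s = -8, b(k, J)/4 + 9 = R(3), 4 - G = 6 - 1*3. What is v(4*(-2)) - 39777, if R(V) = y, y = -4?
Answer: -79539/2 ≈ -39770.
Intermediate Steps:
R(V) = -4
G = 1 (G = 4 - (6 - 1*3) = 4 - (6 - 3) = 4 - 1*3 = 4 - 3 = 1)
b(k, J) = -52 (b(k, J) = -36 + 4*(-4) = -36 - 16 = -52)
S(X, D) = -52 + D (S(X, D) = D - 52 = -52 + D)
v(r) = -60/r (v(r) = (-52 - 8)/r = -60/r)
v(4*(-2)) - 39777 = -60/(4*(-2)) - 39777 = -60/(-8) - 39777 = -60*(-⅛) - 39777 = 15/2 - 39777 = -79539/2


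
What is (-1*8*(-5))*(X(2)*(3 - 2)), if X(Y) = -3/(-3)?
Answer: 40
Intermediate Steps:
X(Y) = 1 (X(Y) = -3*(-⅓) = 1)
(-1*8*(-5))*(X(2)*(3 - 2)) = (-1*8*(-5))*(1*(3 - 2)) = (-8*(-5))*(1*1) = 40*1 = 40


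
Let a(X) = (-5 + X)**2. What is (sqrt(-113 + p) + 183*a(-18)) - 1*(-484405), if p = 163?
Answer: 581212 + 5*sqrt(2) ≈ 5.8122e+5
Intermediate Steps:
(sqrt(-113 + p) + 183*a(-18)) - 1*(-484405) = (sqrt(-113 + 163) + 183*(-5 - 18)**2) - 1*(-484405) = (sqrt(50) + 183*(-23)**2) + 484405 = (5*sqrt(2) + 183*529) + 484405 = (5*sqrt(2) + 96807) + 484405 = (96807 + 5*sqrt(2)) + 484405 = 581212 + 5*sqrt(2)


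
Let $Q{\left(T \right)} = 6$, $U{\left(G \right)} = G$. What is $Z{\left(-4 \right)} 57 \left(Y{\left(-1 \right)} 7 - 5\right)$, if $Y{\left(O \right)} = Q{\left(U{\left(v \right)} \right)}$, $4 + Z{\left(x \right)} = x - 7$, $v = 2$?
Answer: $-31635$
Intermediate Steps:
$Z{\left(x \right)} = -11 + x$ ($Z{\left(x \right)} = -4 + \left(x - 7\right) = -4 + \left(-7 + x\right) = -11 + x$)
$Y{\left(O \right)} = 6$
$Z{\left(-4 \right)} 57 \left(Y{\left(-1 \right)} 7 - 5\right) = \left(-11 - 4\right) 57 \left(6 \cdot 7 - 5\right) = \left(-15\right) 57 \left(42 - 5\right) = \left(-855\right) 37 = -31635$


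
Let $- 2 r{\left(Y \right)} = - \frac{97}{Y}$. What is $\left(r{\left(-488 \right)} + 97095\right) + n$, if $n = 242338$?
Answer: $\frac{331286511}{976} \approx 3.3943 \cdot 10^{5}$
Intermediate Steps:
$r{\left(Y \right)} = \frac{97}{2 Y}$ ($r{\left(Y \right)} = - \frac{\left(-97\right) \frac{1}{Y}}{2} = \frac{97}{2 Y}$)
$\left(r{\left(-488 \right)} + 97095\right) + n = \left(\frac{97}{2 \left(-488\right)} + 97095\right) + 242338 = \left(\frac{97}{2} \left(- \frac{1}{488}\right) + 97095\right) + 242338 = \left(- \frac{97}{976} + 97095\right) + 242338 = \frac{94764623}{976} + 242338 = \frac{331286511}{976}$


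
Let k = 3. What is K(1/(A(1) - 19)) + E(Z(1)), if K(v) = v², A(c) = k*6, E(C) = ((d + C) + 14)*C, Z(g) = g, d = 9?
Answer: 25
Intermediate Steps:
E(C) = C*(23 + C) (E(C) = ((9 + C) + 14)*C = (23 + C)*C = C*(23 + C))
A(c) = 18 (A(c) = 3*6 = 18)
K(1/(A(1) - 19)) + E(Z(1)) = (1/(18 - 19))² + 1*(23 + 1) = (1/(-1))² + 1*24 = (-1)² + 24 = 1 + 24 = 25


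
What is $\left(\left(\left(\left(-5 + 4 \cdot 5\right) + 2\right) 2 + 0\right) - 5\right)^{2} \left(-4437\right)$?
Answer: $-3731517$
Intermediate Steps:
$\left(\left(\left(\left(-5 + 4 \cdot 5\right) + 2\right) 2 + 0\right) - 5\right)^{2} \left(-4437\right) = \left(\left(\left(\left(-5 + 20\right) + 2\right) 2 + 0\right) - 5\right)^{2} \left(-4437\right) = \left(\left(\left(15 + 2\right) 2 + 0\right) - 5\right)^{2} \left(-4437\right) = \left(\left(17 \cdot 2 + 0\right) - 5\right)^{2} \left(-4437\right) = \left(\left(34 + 0\right) - 5\right)^{2} \left(-4437\right) = \left(34 - 5\right)^{2} \left(-4437\right) = 29^{2} \left(-4437\right) = 841 \left(-4437\right) = -3731517$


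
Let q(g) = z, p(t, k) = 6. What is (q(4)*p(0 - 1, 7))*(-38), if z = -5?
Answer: 1140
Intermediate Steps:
q(g) = -5
(q(4)*p(0 - 1, 7))*(-38) = -5*6*(-38) = -30*(-38) = 1140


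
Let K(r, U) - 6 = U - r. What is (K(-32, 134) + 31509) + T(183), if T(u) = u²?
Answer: 65170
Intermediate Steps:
K(r, U) = 6 + U - r (K(r, U) = 6 + (U - r) = 6 + U - r)
(K(-32, 134) + 31509) + T(183) = ((6 + 134 - 1*(-32)) + 31509) + 183² = ((6 + 134 + 32) + 31509) + 33489 = (172 + 31509) + 33489 = 31681 + 33489 = 65170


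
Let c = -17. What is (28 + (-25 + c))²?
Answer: 196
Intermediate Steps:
(28 + (-25 + c))² = (28 + (-25 - 17))² = (28 - 42)² = (-14)² = 196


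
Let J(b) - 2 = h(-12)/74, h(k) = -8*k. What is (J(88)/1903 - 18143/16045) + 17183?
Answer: 19411124148302/1129744495 ≈ 17182.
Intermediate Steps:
J(b) = 122/37 (J(b) = 2 - 8*(-12)/74 = 2 + 96*(1/74) = 2 + 48/37 = 122/37)
(J(88)/1903 - 18143/16045) + 17183 = ((122/37)/1903 - 18143/16045) + 17183 = ((122/37)*(1/1903) - 18143*1/16045) + 17183 = (122/70411 - 18143/16045) + 17183 = -1275509283/1129744495 + 17183 = 19411124148302/1129744495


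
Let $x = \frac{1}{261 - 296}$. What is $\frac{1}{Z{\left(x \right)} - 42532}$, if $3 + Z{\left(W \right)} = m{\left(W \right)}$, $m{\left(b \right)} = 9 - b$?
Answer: $- \frac{35}{1488409} \approx -2.3515 \cdot 10^{-5}$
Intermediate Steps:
$x = - \frac{1}{35}$ ($x = \frac{1}{-35} = - \frac{1}{35} \approx -0.028571$)
$Z{\left(W \right)} = 6 - W$ ($Z{\left(W \right)} = -3 - \left(-9 + W\right) = 6 - W$)
$\frac{1}{Z{\left(x \right)} - 42532} = \frac{1}{\left(6 - - \frac{1}{35}\right) - 42532} = \frac{1}{\left(6 + \frac{1}{35}\right) - 42532} = \frac{1}{\frac{211}{35} - 42532} = \frac{1}{- \frac{1488409}{35}} = - \frac{35}{1488409}$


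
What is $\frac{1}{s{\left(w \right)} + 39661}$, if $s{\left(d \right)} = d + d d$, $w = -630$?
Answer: $\frac{1}{435931} \approx 2.2939 \cdot 10^{-6}$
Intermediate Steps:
$s{\left(d \right)} = d + d^{2}$
$\frac{1}{s{\left(w \right)} + 39661} = \frac{1}{- 630 \left(1 - 630\right) + 39661} = \frac{1}{\left(-630\right) \left(-629\right) + 39661} = \frac{1}{396270 + 39661} = \frac{1}{435931}$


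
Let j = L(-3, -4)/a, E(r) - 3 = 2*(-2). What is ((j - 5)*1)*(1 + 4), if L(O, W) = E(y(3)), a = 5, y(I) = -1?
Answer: -26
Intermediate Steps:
E(r) = -1 (E(r) = 3 + 2*(-2) = 3 - 4 = -1)
L(O, W) = -1
j = -⅕ (j = -1/5 = -1*⅕ = -⅕ ≈ -0.20000)
((j - 5)*1)*(1 + 4) = ((-⅕ - 5)*1)*(1 + 4) = -26/5*1*5 = -26/5*5 = -26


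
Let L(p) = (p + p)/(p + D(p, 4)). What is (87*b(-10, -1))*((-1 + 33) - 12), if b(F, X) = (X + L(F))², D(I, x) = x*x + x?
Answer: 15660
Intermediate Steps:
D(I, x) = x + x² (D(I, x) = x² + x = x + x²)
L(p) = 2*p/(20 + p) (L(p) = (p + p)/(p + 4*(1 + 4)) = (2*p)/(p + 4*5) = (2*p)/(p + 20) = (2*p)/(20 + p) = 2*p/(20 + p))
b(F, X) = (X + 2*F/(20 + F))²
(87*b(-10, -1))*((-1 + 33) - 12) = (87*((2*(-10) - (20 - 10))²/(20 - 10)²))*((-1 + 33) - 12) = (87*((-20 - 1*10)²/10²))*(32 - 12) = (87*((-20 - 10)²/100))*20 = (87*((1/100)*(-30)²))*20 = (87*((1/100)*900))*20 = (87*9)*20 = 783*20 = 15660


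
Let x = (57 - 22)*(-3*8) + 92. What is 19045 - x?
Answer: 19793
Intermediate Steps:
x = -748 (x = 35*(-24) + 92 = -840 + 92 = -748)
19045 - x = 19045 - 1*(-748) = 19045 + 748 = 19793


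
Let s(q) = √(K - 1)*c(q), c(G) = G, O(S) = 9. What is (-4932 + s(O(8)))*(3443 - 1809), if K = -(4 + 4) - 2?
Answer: -8058888 + 14706*I*√11 ≈ -8.0589e+6 + 48774.0*I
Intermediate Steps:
K = -10 (K = -1*8 - 2 = -8 - 2 = -10)
s(q) = I*q*√11 (s(q) = √(-10 - 1)*q = √(-11)*q = (I*√11)*q = I*q*√11)
(-4932 + s(O(8)))*(3443 - 1809) = (-4932 + I*9*√11)*(3443 - 1809) = (-4932 + 9*I*√11)*1634 = -8058888 + 14706*I*√11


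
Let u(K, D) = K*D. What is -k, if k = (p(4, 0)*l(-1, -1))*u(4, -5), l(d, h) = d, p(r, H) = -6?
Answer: 120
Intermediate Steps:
u(K, D) = D*K
k = -120 (k = (-6*(-1))*(-5*4) = 6*(-20) = -120)
-k = -1*(-120) = 120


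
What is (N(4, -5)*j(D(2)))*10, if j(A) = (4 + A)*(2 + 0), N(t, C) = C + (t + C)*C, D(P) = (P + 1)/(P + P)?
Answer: 0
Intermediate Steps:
D(P) = (1 + P)/(2*P) (D(P) = (1 + P)/((2*P)) = (1 + P)*(1/(2*P)) = (1 + P)/(2*P))
N(t, C) = C + C*(C + t) (N(t, C) = C + (C + t)*C = C + C*(C + t))
j(A) = 8 + 2*A (j(A) = (4 + A)*2 = 8 + 2*A)
(N(4, -5)*j(D(2)))*10 = ((-5*(1 - 5 + 4))*(8 + 2*((1/2)*(1 + 2)/2)))*10 = ((-5*0)*(8 + 2*((1/2)*(1/2)*3)))*10 = (0*(8 + 2*(3/4)))*10 = (0*(8 + 3/2))*10 = (0*(19/2))*10 = 0*10 = 0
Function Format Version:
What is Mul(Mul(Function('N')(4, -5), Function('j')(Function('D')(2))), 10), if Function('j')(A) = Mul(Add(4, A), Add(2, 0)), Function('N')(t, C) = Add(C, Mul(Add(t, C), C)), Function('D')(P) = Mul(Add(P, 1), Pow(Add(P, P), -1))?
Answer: 0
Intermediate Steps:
Function('D')(P) = Mul(Rational(1, 2), Pow(P, -1), Add(1, P)) (Function('D')(P) = Mul(Add(1, P), Pow(Mul(2, P), -1)) = Mul(Add(1, P), Mul(Rational(1, 2), Pow(P, -1))) = Mul(Rational(1, 2), Pow(P, -1), Add(1, P)))
Function('N')(t, C) = Add(C, Mul(C, Add(C, t))) (Function('N')(t, C) = Add(C, Mul(Add(C, t), C)) = Add(C, Mul(C, Add(C, t))))
Function('j')(A) = Add(8, Mul(2, A)) (Function('j')(A) = Mul(Add(4, A), 2) = Add(8, Mul(2, A)))
Mul(Mul(Function('N')(4, -5), Function('j')(Function('D')(2))), 10) = Mul(Mul(Mul(-5, Add(1, -5, 4)), Add(8, Mul(2, Mul(Rational(1, 2), Pow(2, -1), Add(1, 2))))), 10) = Mul(Mul(Mul(-5, 0), Add(8, Mul(2, Mul(Rational(1, 2), Rational(1, 2), 3)))), 10) = Mul(Mul(0, Add(8, Mul(2, Rational(3, 4)))), 10) = Mul(Mul(0, Add(8, Rational(3, 2))), 10) = Mul(Mul(0, Rational(19, 2)), 10) = Mul(0, 10) = 0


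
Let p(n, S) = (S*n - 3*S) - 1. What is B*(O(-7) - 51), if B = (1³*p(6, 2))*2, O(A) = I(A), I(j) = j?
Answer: -580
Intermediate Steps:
p(n, S) = -1 - 3*S + S*n (p(n, S) = (-3*S + S*n) - 1 = -1 - 3*S + S*n)
O(A) = A
B = 10 (B = (1³*(-1 - 3*2 + 2*6))*2 = (1*(-1 - 6 + 12))*2 = (1*5)*2 = 5*2 = 10)
B*(O(-7) - 51) = 10*(-7 - 51) = 10*(-58) = -580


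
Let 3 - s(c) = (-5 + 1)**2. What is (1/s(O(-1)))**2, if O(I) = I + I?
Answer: 1/169 ≈ 0.0059172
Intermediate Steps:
O(I) = 2*I
s(c) = -13 (s(c) = 3 - (-5 + 1)**2 = 3 - 1*(-4)**2 = 3 - 1*16 = 3 - 16 = -13)
(1/s(O(-1)))**2 = (1/(-13))**2 = (-1/13)**2 = 1/169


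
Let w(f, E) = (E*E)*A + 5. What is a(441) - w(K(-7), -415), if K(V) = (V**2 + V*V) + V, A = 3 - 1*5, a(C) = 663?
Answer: 345108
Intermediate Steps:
A = -2 (A = 3 - 5 = -2)
K(V) = V + 2*V**2 (K(V) = (V**2 + V**2) + V = 2*V**2 + V = V + 2*V**2)
w(f, E) = 5 - 2*E**2 (w(f, E) = (E*E)*(-2) + 5 = E**2*(-2) + 5 = -2*E**2 + 5 = 5 - 2*E**2)
a(441) - w(K(-7), -415) = 663 - (5 - 2*(-415)**2) = 663 - (5 - 2*172225) = 663 - (5 - 344450) = 663 - 1*(-344445) = 663 + 344445 = 345108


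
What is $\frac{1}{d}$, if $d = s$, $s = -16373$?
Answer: $- \frac{1}{16373} \approx -6.1076 \cdot 10^{-5}$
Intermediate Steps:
$d = -16373$
$\frac{1}{d} = \frac{1}{-16373} = - \frac{1}{16373}$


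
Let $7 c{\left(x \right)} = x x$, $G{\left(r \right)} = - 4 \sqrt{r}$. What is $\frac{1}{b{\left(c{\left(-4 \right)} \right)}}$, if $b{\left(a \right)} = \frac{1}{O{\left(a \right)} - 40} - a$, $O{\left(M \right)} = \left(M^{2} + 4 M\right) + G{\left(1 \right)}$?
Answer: $- \frac{10164}{23575} \approx -0.43113$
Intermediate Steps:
$O{\left(M \right)} = -4 + M^{2} + 4 M$ ($O{\left(M \right)} = \left(M^{2} + 4 M\right) - 4 \sqrt{1} = \left(M^{2} + 4 M\right) - 4 = -4 + M^{2} + 4 M$)
$c{\left(x \right)} = \frac{x^{2}}{7}$ ($c{\left(x \right)} = \frac{x x}{7} = \frac{x^{2}}{7}$)
$b{\left(a \right)} = \frac{1}{-44 + a^{2} + 4 a} - a$ ($b{\left(a \right)} = \frac{1}{\left(-4 + a^{2} + 4 a\right) - 40} - a = \frac{1}{-44 + a^{2} + 4 a} - a$)
$\frac{1}{b{\left(c{\left(-4 \right)} \right)}} = \frac{1}{\frac{1}{-44 + \left(\frac{\left(-4\right)^{2}}{7}\right)^{2} + 4 \frac{\left(-4\right)^{2}}{7}} \left(1 - \left(\frac{\left(-4\right)^{2}}{7}\right)^{3} - 4 \left(\frac{\left(-4\right)^{2}}{7}\right)^{2} + 44 \frac{\left(-4\right)^{2}}{7}\right)} = \frac{1}{\frac{1}{-44 + \left(\frac{1}{7} \cdot 16\right)^{2} + 4 \cdot \frac{1}{7} \cdot 16} \left(1 - \left(\frac{1}{7} \cdot 16\right)^{3} - 4 \left(\frac{1}{7} \cdot 16\right)^{2} + 44 \cdot \frac{1}{7} \cdot 16\right)} = \frac{1}{\frac{1}{-44 + \left(\frac{16}{7}\right)^{2} + 4 \cdot \frac{16}{7}} \left(1 - \left(\frac{16}{7}\right)^{3} - 4 \left(\frac{16}{7}\right)^{2} + 44 \cdot \frac{16}{7}\right)} = \frac{1}{\frac{1}{-44 + \frac{256}{49} + \frac{64}{7}} \left(1 - \frac{4096}{343} - \frac{1024}{49} + \frac{704}{7}\right)} = \frac{1}{\frac{1}{- \frac{1452}{49}} \left(1 - \frac{4096}{343} - \frac{1024}{49} + \frac{704}{7}\right)} = \frac{1}{\left(- \frac{49}{1452}\right) \frac{23575}{343}} = \frac{1}{- \frac{23575}{10164}} = - \frac{10164}{23575}$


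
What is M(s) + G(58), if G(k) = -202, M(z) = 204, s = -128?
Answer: 2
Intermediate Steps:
M(s) + G(58) = 204 - 202 = 2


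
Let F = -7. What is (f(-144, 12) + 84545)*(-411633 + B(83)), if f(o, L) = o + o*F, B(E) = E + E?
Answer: -35142985003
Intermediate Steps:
B(E) = 2*E
f(o, L) = -6*o (f(o, L) = o + o*(-7) = o - 7*o = -6*o)
(f(-144, 12) + 84545)*(-411633 + B(83)) = (-6*(-144) + 84545)*(-411633 + 2*83) = (864 + 84545)*(-411633 + 166) = 85409*(-411467) = -35142985003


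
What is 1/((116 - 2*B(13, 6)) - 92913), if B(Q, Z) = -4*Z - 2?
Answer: -1/92745 ≈ -1.0782e-5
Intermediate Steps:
B(Q, Z) = -2 - 4*Z
1/((116 - 2*B(13, 6)) - 92913) = 1/((116 - 2*(-2 - 4*6)) - 92913) = 1/((116 - 2*(-2 - 24)) - 92913) = 1/((116 - 2*(-26)) - 92913) = 1/((116 + 52) - 92913) = 1/(168 - 92913) = 1/(-92745) = -1/92745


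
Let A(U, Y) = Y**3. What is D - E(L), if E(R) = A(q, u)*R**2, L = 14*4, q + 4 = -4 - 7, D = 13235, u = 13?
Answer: -6876557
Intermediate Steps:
q = -15 (q = -4 + (-4 - 7) = -4 - 11 = -15)
L = 56
E(R) = 2197*R**2 (E(R) = 13**3*R**2 = 2197*R**2)
D - E(L) = 13235 - 2197*56**2 = 13235 - 2197*3136 = 13235 - 1*6889792 = 13235 - 6889792 = -6876557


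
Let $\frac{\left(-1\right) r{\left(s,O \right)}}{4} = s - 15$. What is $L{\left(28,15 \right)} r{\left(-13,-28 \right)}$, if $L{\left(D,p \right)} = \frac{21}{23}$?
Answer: $\frac{2352}{23} \approx 102.26$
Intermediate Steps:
$L{\left(D,p \right)} = \frac{21}{23}$ ($L{\left(D,p \right)} = 21 \cdot \frac{1}{23} = \frac{21}{23}$)
$r{\left(s,O \right)} = 60 - 4 s$ ($r{\left(s,O \right)} = - 4 \left(s - 15\right) = - 4 \left(-15 + s\right) = 60 - 4 s$)
$L{\left(28,15 \right)} r{\left(-13,-28 \right)} = \frac{21 \left(60 - -52\right)}{23} = \frac{21 \left(60 + 52\right)}{23} = \frac{21}{23} \cdot 112 = \frac{2352}{23}$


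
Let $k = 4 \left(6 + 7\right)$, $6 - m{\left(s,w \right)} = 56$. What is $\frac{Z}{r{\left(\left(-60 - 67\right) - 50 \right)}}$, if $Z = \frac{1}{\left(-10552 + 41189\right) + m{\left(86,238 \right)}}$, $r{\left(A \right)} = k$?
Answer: $\frac{1}{1590524} \approx 6.2872 \cdot 10^{-7}$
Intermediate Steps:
$m{\left(s,w \right)} = -50$ ($m{\left(s,w \right)} = 6 - 56 = -50$)
$k = 52$ ($k = 4 \cdot 13 = 52$)
$r{\left(A \right)} = 52$
$Z = \frac{1}{30587}$ ($Z = \frac{1}{\left(-10552 + 41189\right) - 50} = \frac{1}{30637 - 50} = \frac{1}{30587} \approx 3.2694 \cdot 10^{-5}$)
$\frac{Z}{r{\left(\left(-60 - 67\right) - 50 \right)}} = \frac{1}{30587 \cdot 52} = \frac{1}{30587} \cdot \frac{1}{52} = \frac{1}{1590524}$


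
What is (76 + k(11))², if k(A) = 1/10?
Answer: 579121/100 ≈ 5791.2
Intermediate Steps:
k(A) = ⅒
(76 + k(11))² = (76 + ⅒)² = (761/10)² = 579121/100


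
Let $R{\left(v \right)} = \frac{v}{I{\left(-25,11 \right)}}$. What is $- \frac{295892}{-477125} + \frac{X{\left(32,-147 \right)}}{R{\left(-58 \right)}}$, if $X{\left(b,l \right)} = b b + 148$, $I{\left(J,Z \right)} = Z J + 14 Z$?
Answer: $\frac{33839606118}{13836625} \approx 2445.7$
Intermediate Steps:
$I{\left(J,Z \right)} = 14 Z + J Z$ ($I{\left(J,Z \right)} = J Z + 14 Z = 14 Z + J Z$)
$R{\left(v \right)} = - \frac{v}{121}$ ($R{\left(v \right)} = \frac{v}{11 \left(14 - 25\right)} = \frac{v}{11 \left(-11\right)} = \frac{v}{-121} = v \left(- \frac{1}{121}\right) = - \frac{v}{121}$)
$X{\left(b,l \right)} = 148 + b^{2}$ ($X{\left(b,l \right)} = b^{2} + 148 = 148 + b^{2}$)
$- \frac{295892}{-477125} + \frac{X{\left(32,-147 \right)}}{R{\left(-58 \right)}} = - \frac{295892}{-477125} + \frac{148 + 32^{2}}{\left(- \frac{1}{121}\right) \left(-58\right)} = \left(-295892\right) \left(- \frac{1}{477125}\right) + \frac{148 + 1024}{\frac{58}{121}} = \frac{295892}{477125} + 1172 \cdot \frac{121}{58} = \frac{295892}{477125} + \frac{70906}{29} = \frac{33839606118}{13836625}$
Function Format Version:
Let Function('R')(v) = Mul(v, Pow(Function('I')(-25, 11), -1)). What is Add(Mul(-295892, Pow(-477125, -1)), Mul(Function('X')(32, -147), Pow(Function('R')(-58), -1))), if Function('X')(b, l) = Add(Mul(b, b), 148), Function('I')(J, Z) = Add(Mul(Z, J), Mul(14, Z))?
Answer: Rational(33839606118, 13836625) ≈ 2445.7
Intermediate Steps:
Function('I')(J, Z) = Add(Mul(14, Z), Mul(J, Z)) (Function('I')(J, Z) = Add(Mul(J, Z), Mul(14, Z)) = Add(Mul(14, Z), Mul(J, Z)))
Function('R')(v) = Mul(Rational(-1, 121), v) (Function('R')(v) = Mul(v, Pow(Mul(11, Add(14, -25)), -1)) = Mul(v, Pow(Mul(11, -11), -1)) = Mul(v, Pow(-121, -1)) = Mul(v, Rational(-1, 121)) = Mul(Rational(-1, 121), v))
Function('X')(b, l) = Add(148, Pow(b, 2)) (Function('X')(b, l) = Add(Pow(b, 2), 148) = Add(148, Pow(b, 2)))
Add(Mul(-295892, Pow(-477125, -1)), Mul(Function('X')(32, -147), Pow(Function('R')(-58), -1))) = Add(Mul(-295892, Pow(-477125, -1)), Mul(Add(148, Pow(32, 2)), Pow(Mul(Rational(-1, 121), -58), -1))) = Add(Mul(-295892, Rational(-1, 477125)), Mul(Add(148, 1024), Pow(Rational(58, 121), -1))) = Add(Rational(295892, 477125), Mul(1172, Rational(121, 58))) = Add(Rational(295892, 477125), Rational(70906, 29)) = Rational(33839606118, 13836625)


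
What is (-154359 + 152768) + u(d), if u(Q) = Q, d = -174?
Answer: -1765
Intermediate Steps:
(-154359 + 152768) + u(d) = (-154359 + 152768) - 174 = -1591 - 174 = -1765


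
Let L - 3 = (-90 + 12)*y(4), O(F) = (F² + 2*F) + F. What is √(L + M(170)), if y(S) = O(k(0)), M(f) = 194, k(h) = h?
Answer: √197 ≈ 14.036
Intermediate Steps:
O(F) = F² + 3*F
y(S) = 0 (y(S) = 0*(3 + 0) = 0*3 = 0)
L = 3 (L = 3 + (-90 + 12)*0 = 3 - 78*0 = 3 + 0 = 3)
√(L + M(170)) = √(3 + 194) = √197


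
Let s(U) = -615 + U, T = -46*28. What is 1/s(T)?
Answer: -1/1903 ≈ -0.00052549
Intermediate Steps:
T = -1288
1/s(T) = 1/(-615 - 1288) = 1/(-1903) = -1/1903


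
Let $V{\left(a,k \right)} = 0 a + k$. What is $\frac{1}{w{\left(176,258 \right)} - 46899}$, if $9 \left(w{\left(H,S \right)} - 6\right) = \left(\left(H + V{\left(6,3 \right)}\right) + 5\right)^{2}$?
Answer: $- \frac{9}{388181} \approx -2.3185 \cdot 10^{-5}$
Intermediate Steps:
$V{\left(a,k \right)} = k$ ($V{\left(a,k \right)} = 0 + k = k$)
$w{\left(H,S \right)} = 6 + \frac{\left(8 + H\right)^{2}}{9}$ ($w{\left(H,S \right)} = 6 + \frac{\left(\left(H + 3\right) + 5\right)^{2}}{9} = 6 + \frac{\left(\left(3 + H\right) + 5\right)^{2}}{9} = 6 + \frac{\left(8 + H\right)^{2}}{9}$)
$\frac{1}{w{\left(176,258 \right)} - 46899} = \frac{1}{\left(6 + \frac{\left(8 + 176\right)^{2}}{9}\right) - 46899} = \frac{1}{\left(6 + \frac{184^{2}}{9}\right) - 46899} = \frac{1}{\left(6 + \frac{1}{9} \cdot 33856\right) - 46899} = \frac{1}{\left(6 + \frac{33856}{9}\right) - 46899} = \frac{1}{\frac{33910}{9} - 46899} = \frac{1}{- \frac{388181}{9}} = - \frac{9}{388181}$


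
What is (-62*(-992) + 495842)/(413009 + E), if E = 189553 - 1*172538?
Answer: 278673/215012 ≈ 1.2961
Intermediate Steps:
E = 17015 (E = 189553 - 172538 = 17015)
(-62*(-992) + 495842)/(413009 + E) = (-62*(-992) + 495842)/(413009 + 17015) = (61504 + 495842)/430024 = 557346*(1/430024) = 278673/215012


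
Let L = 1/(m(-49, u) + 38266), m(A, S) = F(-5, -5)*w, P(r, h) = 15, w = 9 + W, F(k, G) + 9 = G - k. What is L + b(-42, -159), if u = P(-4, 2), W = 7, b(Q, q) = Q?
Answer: -1601123/38122 ≈ -42.000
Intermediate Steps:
F(k, G) = -9 + G - k (F(k, G) = -9 + (G - k) = -9 + G - k)
w = 16 (w = 9 + 7 = 16)
u = 15
m(A, S) = -144 (m(A, S) = (-9 - 5 - 1*(-5))*16 = (-9 - 5 + 5)*16 = -9*16 = -144)
L = 1/38122 (L = 1/(-144 + 38266) = 1/38122 ≈ 2.6232e-5)
L + b(-42, -159) = 1/38122 - 42 = -1601123/38122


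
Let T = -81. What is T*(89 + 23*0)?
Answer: -7209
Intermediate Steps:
T*(89 + 23*0) = -81*(89 + 23*0) = -81*(89 + 0) = -81*89 = -7209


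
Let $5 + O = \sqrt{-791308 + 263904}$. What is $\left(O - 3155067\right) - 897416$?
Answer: $-4052488 + 2 i \sqrt{131851} \approx -4.0525 \cdot 10^{6} + 726.23 i$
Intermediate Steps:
$O = -5 + 2 i \sqrt{131851}$ ($O = -5 + \sqrt{-791308 + 263904} = -5 + \sqrt{-527404} = -5 + 2 i \sqrt{131851} \approx -5.0 + 726.23 i$)
$\left(O - 3155067\right) - 897416 = \left(\left(-5 + 2 i \sqrt{131851}\right) - 3155067\right) - 897416 = \left(-3155072 + 2 i \sqrt{131851}\right) - 897416 = -4052488 + 2 i \sqrt{131851}$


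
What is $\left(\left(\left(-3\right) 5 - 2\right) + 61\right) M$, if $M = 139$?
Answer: $6116$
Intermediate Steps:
$\left(\left(\left(-3\right) 5 - 2\right) + 61\right) M = \left(\left(\left(-3\right) 5 - 2\right) + 61\right) 139 = \left(\left(-15 - 2\right) + 61\right) 139 = \left(-17 + 61\right) 139 = 44 \cdot 139 = 6116$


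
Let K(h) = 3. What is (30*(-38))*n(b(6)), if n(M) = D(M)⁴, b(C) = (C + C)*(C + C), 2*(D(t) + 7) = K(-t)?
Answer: -4172685/4 ≈ -1.0432e+6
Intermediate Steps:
D(t) = -11/2 (D(t) = -7 + (½)*3 = -7 + 3/2 = -11/2)
b(C) = 4*C² (b(C) = (2*C)*(2*C) = 4*C²)
n(M) = 14641/16 (n(M) = (-11/2)⁴ = 14641/16)
(30*(-38))*n(b(6)) = (30*(-38))*(14641/16) = -1140*14641/16 = -4172685/4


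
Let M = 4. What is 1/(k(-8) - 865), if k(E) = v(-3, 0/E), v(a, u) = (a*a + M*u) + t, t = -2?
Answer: -1/858 ≈ -0.0011655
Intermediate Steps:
v(a, u) = -2 + a**2 + 4*u (v(a, u) = (a*a + 4*u) - 2 = (a**2 + 4*u) - 2 = -2 + a**2 + 4*u)
k(E) = 7 (k(E) = -2 + (-3)**2 + 4*(0/E) = -2 + 9 + 4*0 = -2 + 9 + 0 = 7)
1/(k(-8) - 865) = 1/(7 - 865) = 1/(-858) = -1/858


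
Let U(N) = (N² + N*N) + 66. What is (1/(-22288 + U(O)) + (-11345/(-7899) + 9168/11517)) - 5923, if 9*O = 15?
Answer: -35899245062652941/6063275338428 ≈ -5920.8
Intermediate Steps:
O = 5/3 (O = (⅑)*15 = 5/3 ≈ 1.6667)
U(N) = 66 + 2*N² (U(N) = (N² + N²) + 66 = 2*N² + 66 = 66 + 2*N²)
(1/(-22288 + U(O)) + (-11345/(-7899) + 9168/11517)) - 5923 = (1/(-22288 + (66 + 2*(5/3)²)) + (-11345/(-7899) + 9168/11517)) - 5923 = (1/(-22288 + (66 + 2*(25/9))) + (-11345*(-1/7899) + 9168*(1/11517))) - 5923 = (1/(-22288 + (66 + 50/9)) + (11345/7899 + 3056/3839)) - 5923 = (1/(-22288 + 644/9) + 67692799/30324261) - 5923 = (1/(-199948/9) + 67692799/30324261) - 5923 = (-9/199948 + 67692799/30324261) - 5923 = 13534766856103/6063275338428 - 5923 = -35899245062652941/6063275338428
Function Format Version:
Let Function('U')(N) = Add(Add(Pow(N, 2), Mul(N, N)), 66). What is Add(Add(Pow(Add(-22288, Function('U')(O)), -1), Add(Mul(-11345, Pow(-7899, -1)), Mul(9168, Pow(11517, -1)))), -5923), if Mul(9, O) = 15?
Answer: Rational(-35899245062652941, 6063275338428) ≈ -5920.8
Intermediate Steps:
O = Rational(5, 3) (O = Mul(Rational(1, 9), 15) = Rational(5, 3) ≈ 1.6667)
Function('U')(N) = Add(66, Mul(2, Pow(N, 2))) (Function('U')(N) = Add(Add(Pow(N, 2), Pow(N, 2)), 66) = Add(Mul(2, Pow(N, 2)), 66) = Add(66, Mul(2, Pow(N, 2))))
Add(Add(Pow(Add(-22288, Function('U')(O)), -1), Add(Mul(-11345, Pow(-7899, -1)), Mul(9168, Pow(11517, -1)))), -5923) = Add(Add(Pow(Add(-22288, Add(66, Mul(2, Pow(Rational(5, 3), 2)))), -1), Add(Mul(-11345, Pow(-7899, -1)), Mul(9168, Pow(11517, -1)))), -5923) = Add(Add(Pow(Add(-22288, Add(66, Mul(2, Rational(25, 9)))), -1), Add(Mul(-11345, Rational(-1, 7899)), Mul(9168, Rational(1, 11517)))), -5923) = Add(Add(Pow(Add(-22288, Add(66, Rational(50, 9))), -1), Add(Rational(11345, 7899), Rational(3056, 3839))), -5923) = Add(Add(Pow(Add(-22288, Rational(644, 9)), -1), Rational(67692799, 30324261)), -5923) = Add(Add(Pow(Rational(-199948, 9), -1), Rational(67692799, 30324261)), -5923) = Add(Add(Rational(-9, 199948), Rational(67692799, 30324261)), -5923) = Add(Rational(13534766856103, 6063275338428), -5923) = Rational(-35899245062652941, 6063275338428)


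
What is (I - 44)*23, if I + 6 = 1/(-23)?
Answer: -1151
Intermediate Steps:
I = -139/23 (I = -6 + 1/(-23) = -6 - 1/23 = -139/23 ≈ -6.0435)
(I - 44)*23 = (-139/23 - 44)*23 = -1151/23*23 = -1151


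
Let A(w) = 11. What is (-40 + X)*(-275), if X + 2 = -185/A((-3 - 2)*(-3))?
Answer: 16175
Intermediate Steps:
X = -207/11 (X = -2 - 185/11 = -207/11 ≈ -18.818)
(-40 + X)*(-275) = (-40 - 207/11)*(-275) = -647/11*(-275) = 16175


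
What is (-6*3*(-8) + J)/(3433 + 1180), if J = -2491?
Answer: -2347/4613 ≈ -0.50878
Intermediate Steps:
(-6*3*(-8) + J)/(3433 + 1180) = (-6*3*(-8) - 2491)/(3433 + 1180) = (-18*(-8) - 2491)/4613 = (144 - 2491)*(1/4613) = -2347*1/4613 = -2347/4613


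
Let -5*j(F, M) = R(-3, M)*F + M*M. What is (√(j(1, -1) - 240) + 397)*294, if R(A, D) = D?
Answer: 116718 + 1176*I*√15 ≈ 1.1672e+5 + 4554.6*I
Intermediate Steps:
j(F, M) = -M²/5 - F*M/5 (j(F, M) = -(M*F + M*M)/5 = -(F*M + M²)/5 = -(M² + F*M)/5 = -M²/5 - F*M/5)
(√(j(1, -1) - 240) + 397)*294 = (√((⅕)*(-1)*(-1*1 - 1*(-1)) - 240) + 397)*294 = (√((⅕)*(-1)*(-1 + 1) - 240) + 397)*294 = (√((⅕)*(-1)*0 - 240) + 397)*294 = (√(0 - 240) + 397)*294 = (√(-240) + 397)*294 = (4*I*√15 + 397)*294 = (397 + 4*I*√15)*294 = 116718 + 1176*I*√15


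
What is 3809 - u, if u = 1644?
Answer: 2165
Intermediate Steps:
3809 - u = 3809 - 1*1644 = 3809 - 1644 = 2165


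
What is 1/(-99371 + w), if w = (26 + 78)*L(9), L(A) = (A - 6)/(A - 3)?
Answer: -1/99319 ≈ -1.0069e-5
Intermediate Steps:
L(A) = (-6 + A)/(-3 + A)
w = 52 (w = (26 + 78)*((-6 + 9)/(-3 + 9)) = 104*(3/6) = 104*((⅙)*3) = 104*(½) = 52)
1/(-99371 + w) = 1/(-99371 + 52) = 1/(-99319) = -1/99319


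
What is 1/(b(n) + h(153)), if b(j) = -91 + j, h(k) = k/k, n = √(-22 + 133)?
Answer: -30/2663 - √111/7989 ≈ -0.012584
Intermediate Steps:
n = √111 ≈ 10.536
h(k) = 1
1/(b(n) + h(153)) = 1/((-91 + √111) + 1) = 1/(-90 + √111)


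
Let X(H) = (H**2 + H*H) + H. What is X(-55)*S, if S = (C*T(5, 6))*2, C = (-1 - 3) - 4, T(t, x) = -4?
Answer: 383680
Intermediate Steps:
X(H) = H + 2*H**2 (X(H) = (H**2 + H**2) + H = 2*H**2 + H = H + 2*H**2)
C = -8 (C = -4 - 4 = -8)
S = 64 (S = -8*(-4)*2 = 32*2 = 64)
X(-55)*S = -55*(1 + 2*(-55))*64 = -55*(1 - 110)*64 = -55*(-109)*64 = 5995*64 = 383680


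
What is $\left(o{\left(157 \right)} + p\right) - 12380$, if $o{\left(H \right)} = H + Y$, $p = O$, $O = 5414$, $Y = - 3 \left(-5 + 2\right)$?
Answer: $-6800$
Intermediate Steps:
$Y = 9$ ($Y = \left(-3\right) \left(-3\right) = 9$)
$p = 5414$
$o{\left(H \right)} = 9 + H$ ($o{\left(H \right)} = H + 9 = 9 + H$)
$\left(o{\left(157 \right)} + p\right) - 12380 = \left(\left(9 + 157\right) + 5414\right) - 12380 = \left(166 + 5414\right) - 12380 = 5580 - 12380 = -6800$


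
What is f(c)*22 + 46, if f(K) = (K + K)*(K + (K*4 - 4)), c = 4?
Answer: 2862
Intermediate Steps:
f(K) = 2*K*(-4 + 5*K) (f(K) = (2*K)*(K + (4*K - 4)) = (2*K)*(K + (-4 + 4*K)) = (2*K)*(-4 + 5*K) = 2*K*(-4 + 5*K))
f(c)*22 + 46 = (2*4*(-4 + 5*4))*22 + 46 = (2*4*(-4 + 20))*22 + 46 = (2*4*16)*22 + 46 = 128*22 + 46 = 2816 + 46 = 2862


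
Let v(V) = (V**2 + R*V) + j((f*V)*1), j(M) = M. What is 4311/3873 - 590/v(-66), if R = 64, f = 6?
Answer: 570529/170412 ≈ 3.3479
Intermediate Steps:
v(V) = V**2 + 70*V (v(V) = (V**2 + 64*V) + (6*V)*1 = (V**2 + 64*V) + 6*V = V**2 + 70*V)
4311/3873 - 590/v(-66) = 4311/3873 - 590*(-1/(66*(70 - 66))) = 4311*(1/3873) - 590/((-66*4)) = 1437/1291 - 590/(-264) = 1437/1291 - 590*(-1/264) = 1437/1291 + 295/132 = 570529/170412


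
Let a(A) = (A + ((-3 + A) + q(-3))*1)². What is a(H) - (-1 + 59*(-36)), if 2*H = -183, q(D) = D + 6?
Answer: 35614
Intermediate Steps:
q(D) = 6 + D
H = -183/2 (H = (½)*(-183) = -183/2 ≈ -91.500)
a(A) = 4*A² (a(A) = (A + ((-3 + A) + (6 - 3))*1)² = (A + ((-3 + A) + 3)*1)² = (A + A*1)² = (A + A)² = (2*A)² = 4*A²)
a(H) - (-1 + 59*(-36)) = 4*(-183/2)² - (-1 + 59*(-36)) = 4*(33489/4) - (-1 - 2124) = 33489 - 1*(-2125) = 33489 + 2125 = 35614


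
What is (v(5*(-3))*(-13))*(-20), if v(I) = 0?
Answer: 0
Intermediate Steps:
(v(5*(-3))*(-13))*(-20) = (0*(-13))*(-20) = 0*(-20) = 0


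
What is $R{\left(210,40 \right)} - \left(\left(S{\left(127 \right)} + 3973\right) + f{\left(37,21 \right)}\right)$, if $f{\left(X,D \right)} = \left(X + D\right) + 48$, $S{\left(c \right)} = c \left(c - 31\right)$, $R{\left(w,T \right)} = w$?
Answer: $-16061$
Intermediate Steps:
$S{\left(c \right)} = c \left(-31 + c\right)$
$f{\left(X,D \right)} = 48 + D + X$ ($f{\left(X,D \right)} = \left(D + X\right) + 48 = 48 + D + X$)
$R{\left(210,40 \right)} - \left(\left(S{\left(127 \right)} + 3973\right) + f{\left(37,21 \right)}\right) = 210 - \left(\left(127 \left(-31 + 127\right) + 3973\right) + \left(48 + 21 + 37\right)\right) = 210 - \left(\left(127 \cdot 96 + 3973\right) + 106\right) = 210 - \left(\left(12192 + 3973\right) + 106\right) = 210 - \left(16165 + 106\right) = 210 - 16271 = -16061$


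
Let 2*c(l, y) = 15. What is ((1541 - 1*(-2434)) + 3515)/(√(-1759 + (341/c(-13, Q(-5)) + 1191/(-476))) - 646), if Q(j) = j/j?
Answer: -34547175600/2991888733 - 14980*I*√21870700005/2991888733 ≈ -11.547 - 0.74045*I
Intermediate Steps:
Q(j) = 1
c(l, y) = 15/2 (c(l, y) = (½)*15 = 15/2)
((1541 - 1*(-2434)) + 3515)/(√(-1759 + (341/c(-13, Q(-5)) + 1191/(-476))) - 646) = ((1541 - 1*(-2434)) + 3515)/(√(-1759 + (341/(15/2) + 1191/(-476))) - 646) = ((1541 + 2434) + 3515)/(√(-1759 + (341*(2/15) + 1191*(-1/476))) - 646) = (3975 + 3515)/(√(-1759 + (682/15 - 1191/476)) - 646) = 7490/(√(-1759 + 306767/7140) - 646) = 7490/(√(-12252493/7140) - 646) = 7490/(I*√21870700005/3570 - 646) = 7490/(-646 + I*√21870700005/3570)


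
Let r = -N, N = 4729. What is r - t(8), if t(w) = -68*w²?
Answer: -377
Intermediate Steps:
r = -4729 (r = -1*4729 = -4729)
r - t(8) = -4729 - (-68)*8² = -4729 - (-68)*64 = -4729 - 1*(-4352) = -4729 + 4352 = -377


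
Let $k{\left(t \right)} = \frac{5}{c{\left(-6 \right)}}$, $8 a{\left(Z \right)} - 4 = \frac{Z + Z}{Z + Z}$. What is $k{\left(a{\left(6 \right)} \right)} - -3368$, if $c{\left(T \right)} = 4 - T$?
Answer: $\frac{6737}{2} \approx 3368.5$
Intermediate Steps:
$a{\left(Z \right)} = \frac{5}{8}$ ($a{\left(Z \right)} = \frac{1}{2} + \frac{\left(Z + Z\right) \frac{1}{Z + Z}}{8} = \frac{1}{2} + \frac{2 Z \frac{1}{2 Z}}{8} = \frac{1}{2} + \frac{1}{8} \cdot 1 = \frac{1}{2} + \frac{1}{8} = \frac{5}{8}$)
$k{\left(t \right)} = \frac{1}{2}$ ($k{\left(t \right)} = \frac{5}{4 - -6} = \frac{5}{4 + 6} = \frac{5}{10} = 5 \cdot \frac{1}{10} = \frac{1}{2}$)
$k{\left(a{\left(6 \right)} \right)} - -3368 = \frac{1}{2} - -3368 = \frac{1}{2} + 3368 = \frac{6737}{2}$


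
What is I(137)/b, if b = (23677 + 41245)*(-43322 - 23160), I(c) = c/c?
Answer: -1/4316144404 ≈ -2.3169e-10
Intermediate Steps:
I(c) = 1
b = -4316144404 (b = 64922*(-66482) = -4316144404)
I(137)/b = 1/(-4316144404) = 1*(-1/4316144404) = -1/4316144404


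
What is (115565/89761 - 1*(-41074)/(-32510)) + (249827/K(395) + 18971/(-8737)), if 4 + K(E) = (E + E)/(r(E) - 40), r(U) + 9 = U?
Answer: -550971171869494112668/3786111861503895 ≈ -1.4552e+5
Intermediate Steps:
r(U) = -9 + U
K(E) = -4 + 2*E/(-49 + E) (K(E) = -4 + (E + E)/((-9 + E) - 40) = -4 + (2*E)/(-49 + E) = -4 + 2*E/(-49 + E))
(115565/89761 - 1*(-41074)/(-32510)) + (249827/K(395) + 18971/(-8737)) = (115565/89761 - 1*(-41074)/(-32510)) + (249827/((2*(98 - 1*395)/(-49 + 395))) + 18971/(-8737)) = (115565*(1/89761) + 41074*(-1/32510)) + (249827/((2*(98 - 395)/346)) + 18971*(-1/8737)) = (115565/89761 - 20537/16255) + (249827/((2*(1/346)*(-297))) - 18971/8737) = 35087418/1459065055 + (249827/(-297/173) - 18971/8737) = 35087418/1459065055 + (249827*(-173/297) - 18971/8737) = 35087418/1459065055 + (-43220071/297 - 18971/8737) = 35087418/1459065055 - 377619394714/2594889 = -550971171869494112668/3786111861503895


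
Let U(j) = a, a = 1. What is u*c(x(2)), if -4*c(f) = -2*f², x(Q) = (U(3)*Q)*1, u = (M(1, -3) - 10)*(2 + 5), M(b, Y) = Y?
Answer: -182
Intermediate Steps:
U(j) = 1
u = -91 (u = (-3 - 10)*(2 + 5) = -13*7 = -91)
x(Q) = Q (x(Q) = (1*Q)*1 = Q*1 = Q)
c(f) = f²/2 (c(f) = -(-1)*f²/2 = f²/2)
u*c(x(2)) = -91*2²/2 = -91*4/2 = -91*2 = -182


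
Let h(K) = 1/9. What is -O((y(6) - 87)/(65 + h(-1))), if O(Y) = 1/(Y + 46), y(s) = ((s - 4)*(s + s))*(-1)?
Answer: -586/25957 ≈ -0.022576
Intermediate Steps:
h(K) = ⅑
y(s) = -2*s*(-4 + s) (y(s) = ((-4 + s)*(2*s))*(-1) = (2*s*(-4 + s))*(-1) = -2*s*(-4 + s))
O(Y) = 1/(46 + Y)
-O((y(6) - 87)/(65 + h(-1))) = -1/(46 + (2*6*(4 - 1*6) - 87)/(65 + ⅑)) = -1/(46 + (2*6*(4 - 6) - 87)/(586/9)) = -1/(46 + (2*6*(-2) - 87)*(9/586)) = -1/(46 + (-24 - 87)*(9/586)) = -1/(46 - 111*9/586) = -1/(46 - 999/586) = -1/25957/586 = -1*586/25957 = -586/25957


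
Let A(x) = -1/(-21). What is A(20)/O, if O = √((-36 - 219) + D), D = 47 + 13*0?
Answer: -I*√13/1092 ≈ -0.0033018*I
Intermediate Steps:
D = 47 (D = 47 + 0 = 47)
A(x) = 1/21 (A(x) = -1*(-1/21) = 1/21)
O = 4*I*√13 (O = √((-36 - 219) + 47) = √(-255 + 47) = √(-208) = 4*I*√13 ≈ 14.422*I)
A(20)/O = 1/(21*((4*I*√13))) = (-I*√13/52)/21 = -I*√13/1092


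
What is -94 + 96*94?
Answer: 8930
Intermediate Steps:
-94 + 96*94 = -94 + 9024 = 8930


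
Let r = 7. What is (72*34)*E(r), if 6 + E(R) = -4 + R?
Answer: -7344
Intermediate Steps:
E(R) = -10 + R (E(R) = -6 + (-4 + R) = -10 + R)
(72*34)*E(r) = (72*34)*(-10 + 7) = 2448*(-3) = -7344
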